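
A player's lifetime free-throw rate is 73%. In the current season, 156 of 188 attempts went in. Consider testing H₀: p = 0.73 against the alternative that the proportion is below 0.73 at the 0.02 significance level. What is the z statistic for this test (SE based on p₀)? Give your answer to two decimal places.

p̂ = 156/188 = 0.8298.
Under H₀, SE = √(0.73·0.27/188) = √(0.0010484) = 0.0324.
z = (0.8298 − 0.73)/0.0324 = 0.0998/0.0324 = 3.08.
p-value = P(Z < 3.082) ≈ 0.9990. With α = 0.02, fail to reject H₀.

z = 3.08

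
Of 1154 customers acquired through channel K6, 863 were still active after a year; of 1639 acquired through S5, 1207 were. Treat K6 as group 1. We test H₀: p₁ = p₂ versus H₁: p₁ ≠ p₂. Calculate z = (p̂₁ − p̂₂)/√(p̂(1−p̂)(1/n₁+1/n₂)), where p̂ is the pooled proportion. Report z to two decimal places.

z = 0.68

p̂₁ = 863/1154 = 0.7478, p̂₂ = 1207/1639 = 0.7364.
Pooled p̂ = (863+1207)/(1154+1639) = 2070/2793 = 0.7411.
SE = √(0.191852 × 0.00147668) = 0.0168.
z = (0.7478 − 0.7364)/0.0168 = 0.0114/0.0168 = 0.68.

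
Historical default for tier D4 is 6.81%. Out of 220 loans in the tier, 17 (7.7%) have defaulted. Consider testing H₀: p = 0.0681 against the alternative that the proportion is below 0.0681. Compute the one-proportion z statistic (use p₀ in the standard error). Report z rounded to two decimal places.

p̂ = 17/220 ≈ 0.0773.
Under H₀, SE = √(0.0681·0.9319/220) = √(0.000288465) = 0.0170.
z = (0.0773 − 0.0681)/0.0170 = 0.0092/0.0170 = 0.54.
p-value = P(Z < 0.540) ≈ 0.7054.

z = 0.54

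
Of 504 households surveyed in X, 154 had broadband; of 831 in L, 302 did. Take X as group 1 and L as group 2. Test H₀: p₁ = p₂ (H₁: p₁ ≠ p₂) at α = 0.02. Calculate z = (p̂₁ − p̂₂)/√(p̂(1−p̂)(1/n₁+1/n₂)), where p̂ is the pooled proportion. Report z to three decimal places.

p̂₁ = 154/504 ≈ 0.30556, p̂₂ = 302/831 ≈ 0.36342.
Pooled p̂ = (154+302)/(504+831) = 456/1335 = 0.34157.
SE = √(p̂(1−p̂)(1/n₁+1/n₂)) = √(0.34157·0.65843·0.0031875) = √(0.000716871) = 0.02677.
z = (0.30556 − 0.36342)/0.02677 = -0.05786/0.02677 = -2.161.
p-value = 2·P(Z > 2.161) ≈ 0.0307, so at α = 0.02 we fail to reject H₀.

z = -2.161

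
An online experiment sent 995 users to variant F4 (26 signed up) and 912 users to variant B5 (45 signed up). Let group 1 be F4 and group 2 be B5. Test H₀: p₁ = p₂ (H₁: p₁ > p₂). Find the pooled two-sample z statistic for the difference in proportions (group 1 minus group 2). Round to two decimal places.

p̂₁ = 26/995 = 0.0261, p̂₂ = 45/912 = 0.0493.
Pooled p̂ = (26+45)/(995+912) = 71/1907 = 0.0372.
SE = √(p̂(1−p̂)(1/n₁+1/n₂)) = √(0.0372·0.9628·0.00210152) = √(7.5329e-05) = 0.0087.
z = (0.0261 − 0.0493)/0.0087 = -0.0232/0.0087 = -2.67.
p-value = P(Z > -2.674) ≈ 0.9963.

z = -2.67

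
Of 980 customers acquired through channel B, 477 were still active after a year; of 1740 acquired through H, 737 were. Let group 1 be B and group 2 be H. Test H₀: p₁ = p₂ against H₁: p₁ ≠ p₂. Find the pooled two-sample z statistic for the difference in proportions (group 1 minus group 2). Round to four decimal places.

p̂₁ = 477/980 = 0.486735, p̂₂ = 737/1740 = 0.423563.
Pooled p̂ = (477+737)/(980+1740) = 1214/2720 = 0.446324.
SE = √(0.247119 × 0.00159512) = 0.019854.
z = (0.486735 − 0.423563)/0.019854 = 0.063172/0.019854 = 3.1818.

z = 3.1818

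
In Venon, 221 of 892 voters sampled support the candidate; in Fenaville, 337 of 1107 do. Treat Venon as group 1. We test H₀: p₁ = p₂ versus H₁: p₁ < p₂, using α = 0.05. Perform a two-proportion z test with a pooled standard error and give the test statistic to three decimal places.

z = -2.808

p̂₁ = 221/892 ≈ 0.24776, p̂₂ = 337/1107 ≈ 0.30443.
Pooled p̂ = (221+337)/(892+1107) = 558/1999 = 0.27914.
SE = √(0.201221 × 0.00202442) = 0.02018.
z = (0.24776 − 0.30443)/0.02018 = -0.05667/0.02018 = -2.808.
p-value = P(Z < -2.808) ≈ 0.0025, so at α = 0.05 we reject H₀.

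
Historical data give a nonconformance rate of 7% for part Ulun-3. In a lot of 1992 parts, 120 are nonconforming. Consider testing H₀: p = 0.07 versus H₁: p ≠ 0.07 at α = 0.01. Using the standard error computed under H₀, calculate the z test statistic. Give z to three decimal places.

p̂ = 120/1992 ≈ 0.060241.
SE = √(p₀(1−p₀)/n) = √(0.0651/1992) = 0.005717.
z = (0.060241 − 0.07)/0.005717 = -0.009759/0.005717 = -1.707.
p-value = 2·P(Z > 1.707) ≈ 0.0878; since p > α = 0.01, fail to reject H₀.

z = -1.707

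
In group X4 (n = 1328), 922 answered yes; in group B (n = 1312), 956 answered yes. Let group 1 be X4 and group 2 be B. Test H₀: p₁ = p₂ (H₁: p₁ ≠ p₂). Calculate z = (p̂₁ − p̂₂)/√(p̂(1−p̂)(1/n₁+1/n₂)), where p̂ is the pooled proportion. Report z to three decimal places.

p̂₁ = 922/1328 ≈ 0.69428, p̂₂ = 956/1312 ≈ 0.72866.
Pooled p̂ = (922+956)/(1328+1312) = 1878/2640 = 0.71136.
SE = √(0.205325 × 0.00151521) = 0.01764.
z = (0.69428 − 0.72866)/0.01764 = -0.03438/0.01764 = -1.949.
p-value = 2·P(Z > 1.949) ≈ 0.0513.

z = -1.949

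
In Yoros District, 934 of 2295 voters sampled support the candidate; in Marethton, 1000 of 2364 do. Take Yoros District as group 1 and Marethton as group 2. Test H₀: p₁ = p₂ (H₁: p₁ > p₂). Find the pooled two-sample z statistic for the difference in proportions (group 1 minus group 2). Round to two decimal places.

p̂₁ = 934/2295 ≈ 0.4070, p̂₂ = 1000/2364 ≈ 0.4230.
Pooled p̂ = (934+1000)/(2295+2364) = 1934/4659 = 0.4151.
SE = √(0.242794 × 0.000858742) = 0.0144.
z = (0.4070 − 0.4230)/0.0144 = -0.0160/0.0144 = -1.11.
p-value = P(Z > -1.111) ≈ 0.8667.

z = -1.11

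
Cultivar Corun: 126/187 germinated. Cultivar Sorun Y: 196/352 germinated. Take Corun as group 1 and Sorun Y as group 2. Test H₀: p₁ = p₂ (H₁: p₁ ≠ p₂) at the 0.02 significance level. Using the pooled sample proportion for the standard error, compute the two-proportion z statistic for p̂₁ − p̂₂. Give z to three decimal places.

p̂₁ = 126/187 ≈ 0.67380, p̂₂ = 196/352 ≈ 0.55682.
Pooled p̂ = (126+196)/(187+352) = 322/539 = 0.59740.
SE = √(p̂(1−p̂)(1/n₁+1/n₂)) = √(0.59740·0.40260·0.0081885) = √(0.00196944) = 0.04438.
z = (0.67380 − 0.55682)/0.04438 = 0.11698/0.04438 = 2.636.
Two-sided p-value ≈ 2·Φ(−2.636) = 0.0084, so at α = 0.02 we reject H₀.

z = 2.636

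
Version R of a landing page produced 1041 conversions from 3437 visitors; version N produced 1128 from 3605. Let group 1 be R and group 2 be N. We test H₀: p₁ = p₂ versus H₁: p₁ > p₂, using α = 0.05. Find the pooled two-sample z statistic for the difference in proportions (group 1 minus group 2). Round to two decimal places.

p̂₁ = 1041/3437 ≈ 0.3029, p̂₂ = 1128/3605 ≈ 0.3129.
Pooled p̂ = (1041+1128)/(3437+3605) = 2169/7042 = 0.3080.
SE = √(0.213139 × 0.000568344) = 0.0110.
z = (0.3029 − 0.3129)/0.0110 = -0.0100/0.0110 = -0.91.
p-value = P(Z > -0.910) ≈ 0.8187; since p > α = 0.05, fail to reject H₀.

z = -0.91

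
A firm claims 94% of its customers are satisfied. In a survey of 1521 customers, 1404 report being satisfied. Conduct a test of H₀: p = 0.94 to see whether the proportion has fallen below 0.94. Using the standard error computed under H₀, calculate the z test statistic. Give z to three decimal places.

p̂ = 1404/1521 = 0.923077.
Under H₀, SE = √(0.94·0.06/1521) = √(3.70809e-05) = 0.006089.
z = (0.923077 − 0.94)/0.006089 = -0.016923/0.006089 = -2.779.
p-value = P(Z < -2.779) ≈ 0.0027.

z = -2.779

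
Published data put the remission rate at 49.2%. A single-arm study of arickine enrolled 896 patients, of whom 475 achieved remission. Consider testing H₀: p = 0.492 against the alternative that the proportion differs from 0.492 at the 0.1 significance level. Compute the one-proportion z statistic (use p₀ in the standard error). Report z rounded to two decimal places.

p̂ = 475/896 = 0.5301.
Standard error under H₀: √(0.492×0.508/896) = 0.0167.
z = (0.5301 − 0.492)/0.0167 = 0.0381/0.0167 = 2.28.
Two-sided p-value ≈ 2·Φ(−2.283) = 0.0224. With α = 0.1, reject H₀.

z = 2.28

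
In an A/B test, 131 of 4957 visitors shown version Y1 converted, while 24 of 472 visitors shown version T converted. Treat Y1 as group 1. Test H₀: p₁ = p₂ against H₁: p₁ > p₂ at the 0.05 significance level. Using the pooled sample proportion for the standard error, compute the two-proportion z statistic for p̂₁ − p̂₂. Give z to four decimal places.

p̂₁ = 131/4957 = 0.026427, p̂₂ = 24/472 = 0.050847.
Pooled p̂ = (131+24)/(4957+472) = 155/5429 = 0.028550.
SE = √(0.0277353 × 0.00232038) = 0.008022.
z = (0.026427 − 0.050847)/0.008022 = -0.024420/0.008022 = -3.0441.
p-value = P(Z > -3.044) ≈ 0.9988; since p > α = 0.05, fail to reject H₀.

z = -3.0441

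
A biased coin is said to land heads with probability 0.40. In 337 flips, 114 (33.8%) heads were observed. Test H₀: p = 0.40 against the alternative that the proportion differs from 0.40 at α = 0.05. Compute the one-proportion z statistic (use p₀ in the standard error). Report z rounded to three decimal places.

p̂ = 114/337 ≈ 0.338279.
SE = √(p₀(1−p₀)/n) = √(0.24/337) = 0.026686.
z = (0.338279 − 0.4)/0.026686 = -0.061721/0.026686 = -2.313.
Two-sided p-value ≈ 2·Φ(−2.313) = 0.0207, so at α = 0.05 we reject H₀.

z = -2.313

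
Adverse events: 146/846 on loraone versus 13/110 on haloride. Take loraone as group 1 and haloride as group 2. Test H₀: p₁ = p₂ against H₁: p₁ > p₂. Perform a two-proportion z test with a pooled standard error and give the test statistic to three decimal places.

p̂₁ = 146/846 ≈ 0.17258, p̂₂ = 13/110 ≈ 0.11818.
Pooled p̂ = (146+13)/(846+110) = 159/956 = 0.16632.
SE = √(p̂(1−p̂)(1/n₁+1/n₂)) = √(0.16632·0.83368·0.0102729) = √(0.00142441) = 0.03774.
z = (0.17258 − 0.11818)/0.03774 = 0.05440/0.03774 = 1.441.

z = 1.441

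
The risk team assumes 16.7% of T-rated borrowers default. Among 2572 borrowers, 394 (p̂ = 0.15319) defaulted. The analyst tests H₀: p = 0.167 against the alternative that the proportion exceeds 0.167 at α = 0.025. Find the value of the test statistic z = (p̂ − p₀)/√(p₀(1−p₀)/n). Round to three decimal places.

z = -1.878

p̂ = 394/2572 = 0.153188.
Standard error under H₀: √(0.167×0.833/2572) = 0.007354.
z = (0.153188 − 0.167)/0.007354 = -0.013812/0.007354 = -1.878.
p-value = P(Z > -1.878) ≈ 0.9698; since p > α = 0.025, fail to reject H₀.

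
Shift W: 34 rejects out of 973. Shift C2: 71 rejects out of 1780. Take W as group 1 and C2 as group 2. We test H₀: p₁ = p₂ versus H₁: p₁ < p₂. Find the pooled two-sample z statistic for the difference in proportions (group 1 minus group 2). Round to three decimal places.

p̂₁ = 34/973 ≈ 0.0349435, p̂₂ = 71/1780 ≈ 0.0398876.
Pooled p̂ = (34+71)/(973+1780) = 105/2753 = 0.0381402.
SE = √(p̂(1−p̂)(1/n₁+1/n₂)) = √(0.0381402·0.9618598·0.00158955) = √(5.83134e-05) = 0.0076363.
z = (0.0349435 − 0.0398876)/0.0076363 = -0.0049441/0.0076363 = -0.647.
p-value = P(Z < -0.647) ≈ 0.2587.

z = -0.647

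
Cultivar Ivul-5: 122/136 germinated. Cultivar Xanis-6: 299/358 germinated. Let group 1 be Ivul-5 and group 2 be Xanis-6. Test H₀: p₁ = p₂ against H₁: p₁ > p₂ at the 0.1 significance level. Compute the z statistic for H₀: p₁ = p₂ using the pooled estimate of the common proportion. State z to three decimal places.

p̂₁ = 122/136 ≈ 0.897059, p̂₂ = 299/358 ≈ 0.835196.
Pooled p̂ = (122+299)/(136+358) = 421/494 = 0.852227.
SE = √(p̂(1−p̂)(1/n₁+1/n₂)) = √(0.852227·0.147773·0.0101462) = √(0.00127778) = 0.035746.
z = (0.897059 − 0.835196)/0.035746 = 0.061863/0.035746 = 1.731.
p-value = P(Z > 1.731) ≈ 0.0418; since p < α = 0.1, reject H₀.

z = 1.731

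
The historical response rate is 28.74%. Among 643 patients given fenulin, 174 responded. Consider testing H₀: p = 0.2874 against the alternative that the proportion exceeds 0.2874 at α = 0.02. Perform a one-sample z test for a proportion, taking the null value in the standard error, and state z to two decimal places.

p̂ = 174/643 ≈ 0.2706.
Under H₀, SE = √(0.2874·0.7126/643) = √(0.000318509) = 0.0178.
z = (0.2706 − 0.2874)/0.0178 = -0.0168/0.0178 = -0.94.
p-value = P(Z > -0.941) ≈ 0.8266. With α = 0.02, fail to reject H₀.

z = -0.94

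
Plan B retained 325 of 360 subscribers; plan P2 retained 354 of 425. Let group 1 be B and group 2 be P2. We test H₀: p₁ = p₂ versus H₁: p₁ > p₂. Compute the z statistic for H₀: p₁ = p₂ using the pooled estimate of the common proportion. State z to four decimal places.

p̂₁ = 325/360 ≈ 0.902778, p̂₂ = 354/425 ≈ 0.832941.
Pooled p̂ = (325+354)/(360+425) = 679/785 = 0.864968.
SE = √(p̂(1−p̂)(1/n₁+1/n₂)) = √(0.864968·0.135032·0.00513072) = √(0.000599259) = 0.024480.
z = (0.902778 − 0.832941)/0.024480 = 0.069837/0.024480 = 2.8528.
p-value = P(Z > 2.853) ≈ 0.0022.

z = 2.8528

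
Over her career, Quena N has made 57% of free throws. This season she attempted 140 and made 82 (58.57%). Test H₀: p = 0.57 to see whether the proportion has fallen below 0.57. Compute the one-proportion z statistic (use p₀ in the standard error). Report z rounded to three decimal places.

z = 0.376

p̂ = 82/140 ≈ 0.585714.
Under H₀, SE = √(0.57·0.43/140) = √(0.00175071) = 0.041842.
z = (0.585714 − 0.57)/0.041842 = 0.015714/0.041842 = 0.376.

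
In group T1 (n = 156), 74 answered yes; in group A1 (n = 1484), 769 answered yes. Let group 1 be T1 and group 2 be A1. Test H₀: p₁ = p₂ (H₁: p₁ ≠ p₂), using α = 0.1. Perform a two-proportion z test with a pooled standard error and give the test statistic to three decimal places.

z = -1.042

p̂₁ = 74/156 = 0.47436, p̂₂ = 769/1484 = 0.51819.
Pooled p̂ = (74+769)/(156+1484) = 843/1640 = 0.51402.
SE = √(p̂(1−p̂)(1/n₁+1/n₂)) = √(0.51402·0.48598·0.00708411) = √(0.00176963) = 0.04207.
z = (0.47436 − 0.51819)/0.04207 = -0.04383/0.04207 = -1.042.
p-value = 2·P(Z > 1.042) ≈ 0.2974, so at α = 0.1 we fail to reject H₀.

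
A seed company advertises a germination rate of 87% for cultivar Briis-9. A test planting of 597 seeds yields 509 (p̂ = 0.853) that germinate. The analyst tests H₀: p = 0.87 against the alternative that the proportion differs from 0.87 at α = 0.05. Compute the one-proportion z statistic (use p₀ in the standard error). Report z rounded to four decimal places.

p̂ = 509/597 ≈ 0.8525963.
Standard error under H₀: √(0.87×0.13/597) = 0.0137640.
z = (0.8525963 − 0.87)/0.0137640 = -0.0174037/0.0137640 = -1.2644.
Two-sided p-value ≈ 2·Φ(−1.264) = 0.2061. With α = 0.05, fail to reject H₀.

z = -1.2644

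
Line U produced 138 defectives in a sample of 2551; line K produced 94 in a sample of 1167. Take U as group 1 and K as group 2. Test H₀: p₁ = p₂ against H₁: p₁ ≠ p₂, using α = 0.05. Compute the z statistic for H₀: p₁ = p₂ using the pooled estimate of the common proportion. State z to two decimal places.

z = -3.09

p̂₁ = 138/2551 ≈ 0.05410, p̂₂ = 94/1167 ≈ 0.08055.
Pooled p̂ = (138+94)/(2551+1167) = 232/3718 = 0.06240.
SE = √(0.0585055 × 0.0012489) = 0.00855.
z = (0.05410 − 0.08055)/0.00855 = -0.02645/0.00855 = -3.09.
p-value = 2·P(Z > 3.095) ≈ 0.0020. With α = 0.05, reject H₀.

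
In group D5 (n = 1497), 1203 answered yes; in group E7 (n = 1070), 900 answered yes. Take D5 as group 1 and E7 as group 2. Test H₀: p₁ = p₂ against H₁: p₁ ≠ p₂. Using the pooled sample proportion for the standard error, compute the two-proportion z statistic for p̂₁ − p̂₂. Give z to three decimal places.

p̂₁ = 1203/1497 ≈ 0.803607, p̂₂ = 900/1070 ≈ 0.841121.
Pooled p̂ = (1203+900)/(1497+1070) = 2103/2567 = 0.819244.
SE = √(0.148083 × 0.00160258) = 0.015405.
z = (0.803607 − 0.841121)/0.015405 = -0.037514/0.015405 = -2.435.

z = -2.435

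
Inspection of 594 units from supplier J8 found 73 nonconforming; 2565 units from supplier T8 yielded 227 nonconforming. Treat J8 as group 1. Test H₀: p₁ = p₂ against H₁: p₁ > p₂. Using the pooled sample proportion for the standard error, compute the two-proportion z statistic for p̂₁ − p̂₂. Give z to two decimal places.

p̂₁ = 73/594 = 0.12290, p̂₂ = 227/2565 = 0.08850.
Pooled p̂ = (73+227)/(594+2565) = 300/3159 = 0.09497.
SE = √(0.0859481 × 0.00207337) = 0.01335.
z = (0.12290 − 0.08850)/0.01335 = 0.03440/0.01335 = 2.58.
p-value = P(Z > 2.577) ≈ 0.0050.

z = 2.58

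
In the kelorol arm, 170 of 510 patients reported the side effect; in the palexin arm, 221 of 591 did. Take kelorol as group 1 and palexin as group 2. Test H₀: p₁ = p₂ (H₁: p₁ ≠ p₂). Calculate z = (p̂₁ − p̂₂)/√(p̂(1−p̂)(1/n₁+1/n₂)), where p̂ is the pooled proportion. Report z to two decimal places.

p̂₁ = 170/510 ≈ 0.3333, p̂₂ = 221/591 ≈ 0.3739.
Pooled p̂ = (170+221)/(510+591) = 391/1101 = 0.3551.
SE = √(p̂(1−p̂)(1/n₁+1/n₂)) = √(0.3551·0.6449·0.00365283) = √(0.000836547) = 0.0289.
z = (0.3333 − 0.3739)/0.0289 = -0.0406/0.0289 = -1.40.

z = -1.40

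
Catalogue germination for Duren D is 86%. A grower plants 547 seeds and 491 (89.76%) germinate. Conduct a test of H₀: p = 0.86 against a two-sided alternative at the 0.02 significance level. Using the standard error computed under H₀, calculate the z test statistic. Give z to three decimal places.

z = 2.536

p̂ = 491/547 = 0.897623.
Standard error under H₀: √(0.86×0.14/547) = 0.014836.
z = (0.897623 − 0.86)/0.014836 = 0.037623/0.014836 = 2.536.
p-value = 2·P(Z > 2.536) ≈ 0.0112, so at α = 0.02 we reject H₀.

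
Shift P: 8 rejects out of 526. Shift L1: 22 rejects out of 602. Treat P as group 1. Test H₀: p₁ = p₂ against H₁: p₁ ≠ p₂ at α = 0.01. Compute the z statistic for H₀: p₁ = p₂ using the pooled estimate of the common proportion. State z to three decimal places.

z = -2.222

p̂₁ = 8/526 = 0.01521, p̂₂ = 22/602 = 0.03654.
Pooled p̂ = (8+22)/(526+602) = 30/1128 = 0.02660.
SE = √(p̂(1−p̂)(1/n₁+1/n₂)) = √(0.02660·0.97340·0.00356227) = √(9.22215e-05) = 0.00960.
z = (0.01521 − 0.03654)/0.00960 = -0.02133/0.00960 = -2.222.
p-value = 2·P(Z > 2.222) ≈ 0.0263, so at α = 0.01 we fail to reject H₀.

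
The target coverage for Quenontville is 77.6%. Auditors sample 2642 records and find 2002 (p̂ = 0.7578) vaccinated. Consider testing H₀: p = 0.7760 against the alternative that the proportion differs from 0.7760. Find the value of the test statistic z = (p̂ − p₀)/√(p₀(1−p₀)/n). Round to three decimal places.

p̂ = 2002/2642 ≈ 0.75776.
SE = √(p₀(1−p₀)/n) = √(0.17382/2642) = 0.00811.
z = (0.75776 − 0.776)/0.00811 = -0.01824/0.00811 = -2.249.
p-value = 2·P(Z > 2.249) ≈ 0.0245.

z = -2.249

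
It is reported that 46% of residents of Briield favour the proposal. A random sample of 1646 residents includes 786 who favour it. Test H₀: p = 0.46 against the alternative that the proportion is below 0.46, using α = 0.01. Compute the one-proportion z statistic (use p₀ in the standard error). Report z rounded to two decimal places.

p̂ = 786/1646 = 0.47752.
SE = √(p₀(1−p₀)/n) = √(0.2484/1646) = 0.01228.
z = (0.47752 − 0.46)/0.01228 = 0.01752/0.01228 = 1.43.
p-value = P(Z < 1.426) ≈ 0.9231, so at α = 0.01 we fail to reject H₀.

z = 1.43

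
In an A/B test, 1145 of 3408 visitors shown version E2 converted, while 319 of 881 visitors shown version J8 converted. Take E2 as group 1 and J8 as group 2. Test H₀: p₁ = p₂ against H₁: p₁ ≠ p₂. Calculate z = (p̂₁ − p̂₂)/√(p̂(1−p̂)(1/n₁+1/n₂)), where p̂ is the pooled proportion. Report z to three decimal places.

p̂₁ = 1145/3408 = 0.335974, p̂₂ = 319/881 = 0.362089.
Pooled p̂ = (1145+319)/(3408+881) = 1464/4289 = 0.341338.
SE = √(p̂(1−p̂)(1/n₁+1/n₂)) = √(0.341338·0.658662·0.0014285) = √(0.000321165) = 0.017921.
z = (0.335974 − 0.362089)/0.017921 = -0.026115/0.017921 = -1.457.

z = -1.457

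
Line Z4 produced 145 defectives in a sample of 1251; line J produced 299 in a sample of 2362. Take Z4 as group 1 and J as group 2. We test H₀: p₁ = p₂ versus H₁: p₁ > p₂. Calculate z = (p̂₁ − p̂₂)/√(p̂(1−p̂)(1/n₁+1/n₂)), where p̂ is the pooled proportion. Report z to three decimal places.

z = -0.930

p̂₁ = 145/1251 ≈ 0.11591, p̂₂ = 299/2362 ≈ 0.12659.
Pooled p̂ = (145+299)/(1251+2362) = 444/3613 = 0.12289.
SE = √(p̂(1−p̂)(1/n₁+1/n₂)) = √(0.12289·0.87711·0.00122273) = √(0.000131795) = 0.01148.
z = (0.11591 − 0.12659)/0.01148 = -0.01068/0.01148 = -0.930.
p-value = P(Z > -0.930) ≈ 0.8239.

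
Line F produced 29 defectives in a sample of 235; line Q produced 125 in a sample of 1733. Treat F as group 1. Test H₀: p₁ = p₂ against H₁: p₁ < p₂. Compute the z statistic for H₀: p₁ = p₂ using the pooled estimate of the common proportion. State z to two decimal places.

z = 2.75

p̂₁ = 29/235 = 0.12340, p̂₂ = 125/1733 = 0.07213.
Pooled p̂ = (29+125)/(235+1733) = 154/1968 = 0.07825.
SE = √(p̂(1−p̂)(1/n₁+1/n₂)) = √(0.07825·0.92175·0.00483235) = √(0.000348551) = 0.01867.
z = (0.12340 − 0.07213)/0.01867 = 0.05127/0.01867 = 2.75.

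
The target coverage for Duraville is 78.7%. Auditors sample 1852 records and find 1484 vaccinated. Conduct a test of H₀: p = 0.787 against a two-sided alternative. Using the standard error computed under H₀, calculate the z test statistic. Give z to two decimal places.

p̂ = 1484/1852 = 0.80130.
SE = √(p₀(1−p₀)/n) = √(0.16763/1852) = 0.00951.
z = (0.80130 − 0.787)/0.00951 = 0.01430/0.00951 = 1.50.

z = 1.50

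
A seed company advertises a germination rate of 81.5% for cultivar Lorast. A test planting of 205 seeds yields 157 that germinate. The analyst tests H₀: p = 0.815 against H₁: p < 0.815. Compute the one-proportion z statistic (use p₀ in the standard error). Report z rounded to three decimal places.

z = -1.812

p̂ = 157/205 ≈ 0.76585.
Under H₀, SE = √(0.815·0.185/205) = √(0.000735488) = 0.02712.
z = (0.76585 − 0.815)/0.02712 = -0.04915/0.02712 = -1.812.
p-value = P(Z < -1.812) ≈ 0.0350.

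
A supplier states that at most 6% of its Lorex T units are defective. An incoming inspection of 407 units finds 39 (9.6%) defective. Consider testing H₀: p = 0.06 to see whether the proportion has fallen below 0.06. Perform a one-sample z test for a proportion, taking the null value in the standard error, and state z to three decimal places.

z = 3.043

p̂ = 39/407 = 0.09582.
SE = √(p₀(1−p₀)/n) = √(0.0564/407) = 0.01177.
z = (0.09582 − 0.06)/0.01177 = 0.03582/0.01177 = 3.043.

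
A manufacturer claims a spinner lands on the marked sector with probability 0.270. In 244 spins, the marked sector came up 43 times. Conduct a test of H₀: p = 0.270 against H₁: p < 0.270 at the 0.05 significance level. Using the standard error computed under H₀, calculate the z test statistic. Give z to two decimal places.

p̂ = 43/244 ≈ 0.1762.
Standard error under H₀: √(0.27×0.73/244) = 0.0284.
z = (0.1762 − 0.27)/0.0284 = -0.0938/0.0284 = -3.30.
p-value = P(Z < -3.299) ≈ 0.0005, so at α = 0.05 we reject H₀.

z = -3.30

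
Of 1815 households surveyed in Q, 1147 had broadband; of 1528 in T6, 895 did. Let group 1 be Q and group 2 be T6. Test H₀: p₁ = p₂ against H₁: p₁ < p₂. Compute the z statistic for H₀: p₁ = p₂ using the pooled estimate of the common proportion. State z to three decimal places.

p̂₁ = 1147/1815 ≈ 0.63196, p̂₂ = 895/1528 ≈ 0.58573.
Pooled p̂ = (1147+895)/(1815+1528) = 2042/3343 = 0.61083.
SE = √(0.237717 × 0.00120541) = 0.01693.
z = (0.63196 − 0.58573)/0.01693 = 0.04623/0.01693 = 2.731.
p-value = P(Z < 2.731) ≈ 0.9968.

z = 2.731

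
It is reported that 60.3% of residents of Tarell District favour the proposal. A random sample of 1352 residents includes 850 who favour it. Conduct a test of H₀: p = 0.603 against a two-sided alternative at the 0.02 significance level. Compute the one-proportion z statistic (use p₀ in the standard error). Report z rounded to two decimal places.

z = 1.93

p̂ = 850/1352 = 0.6287.
Under H₀, SE = √(0.603·0.397/1352) = √(0.000177064) = 0.0133.
z = (0.6287 − 0.603)/0.0133 = 0.0257/0.0133 = 1.93.
p-value = 2·P(Z > 1.931) ≈ 0.0535; since p > α = 0.02, fail to reject H₀.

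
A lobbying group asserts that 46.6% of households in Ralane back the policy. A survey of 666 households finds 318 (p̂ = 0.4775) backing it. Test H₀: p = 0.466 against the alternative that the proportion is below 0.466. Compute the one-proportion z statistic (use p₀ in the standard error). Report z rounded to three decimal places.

p̂ = 318/666 ≈ 0.47748.
Standard error under H₀: √(0.466×0.534/666) = 0.01933.
z = (0.47748 − 0.466)/0.01933 = 0.01148/0.01933 = 0.594.
p-value = P(Z < 0.594) ≈ 0.7237.

z = 0.594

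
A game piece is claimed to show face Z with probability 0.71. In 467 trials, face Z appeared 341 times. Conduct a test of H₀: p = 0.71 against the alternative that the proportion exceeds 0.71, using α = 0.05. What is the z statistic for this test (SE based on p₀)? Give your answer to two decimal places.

p̂ = 341/467 = 0.7302.
Standard error under H₀: √(0.71×0.29/467) = 0.0210.
z = (0.7302 − 0.71)/0.0210 = 0.0202/0.0210 = 0.96.
p-value = P(Z > 0.962) ≈ 0.1681; since p > α = 0.05, fail to reject H₀.

z = 0.96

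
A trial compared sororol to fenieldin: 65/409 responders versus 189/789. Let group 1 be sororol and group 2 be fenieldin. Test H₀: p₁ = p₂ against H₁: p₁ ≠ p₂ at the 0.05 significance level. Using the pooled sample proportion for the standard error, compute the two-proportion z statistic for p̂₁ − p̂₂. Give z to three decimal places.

p̂₁ = 65/409 ≈ 0.158924, p̂₂ = 189/789 ≈ 0.239544.
Pooled p̂ = (65+189)/(409+789) = 254/1198 = 0.212020.
SE = √(p̂(1−p̂)(1/n₁+1/n₂)) = √(0.212020·0.787980·0.00371241) = √(0.000620224) = 0.024904.
z = (0.158924 − 0.239544)/0.024904 = -0.080620/0.024904 = -3.237.
p-value = 2·P(Z > 3.237) ≈ 0.0012; since p < α = 0.05, reject H₀.

z = -3.237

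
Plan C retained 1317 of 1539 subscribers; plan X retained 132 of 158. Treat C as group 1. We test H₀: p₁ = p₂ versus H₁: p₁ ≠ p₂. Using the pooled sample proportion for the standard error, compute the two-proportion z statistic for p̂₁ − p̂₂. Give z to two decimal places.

p̂₁ = 1317/1539 ≈ 0.8558, p̂₂ = 132/158 ≈ 0.8354.
Pooled p̂ = (1317+132)/(1539+158) = 1449/1697 = 0.8539.
SE = √(p̂(1−p̂)(1/n₁+1/n₂)) = √(0.8539·0.1461·0.00697889) = √(0.000870848) = 0.0295.
z = (0.8558 − 0.8354)/0.0295 = 0.0204/0.0295 = 0.69.
Two-sided p-value ≈ 2·Φ(−0.688) = 0.4914.

z = 0.69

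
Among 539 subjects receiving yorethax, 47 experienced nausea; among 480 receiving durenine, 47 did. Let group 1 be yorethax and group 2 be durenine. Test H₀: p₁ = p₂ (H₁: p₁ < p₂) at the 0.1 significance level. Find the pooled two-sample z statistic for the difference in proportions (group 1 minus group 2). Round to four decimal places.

p̂₁ = 47/539 = 0.087199, p̂₂ = 47/480 = 0.097917.
Pooled p̂ = (47+47)/(539+480) = 94/1019 = 0.092247.
SE = √(p̂(1−p̂)(1/n₁+1/n₂)) = √(0.092247·0.907753·0.00393862) = √(0.000329811) = 0.018161.
z = (0.087199 − 0.097917)/0.018161 = -0.010718/0.018161 = -0.5902.
p-value = P(Z < -0.590) ≈ 0.2775, so at α = 0.1 we fail to reject H₀.

z = -0.5902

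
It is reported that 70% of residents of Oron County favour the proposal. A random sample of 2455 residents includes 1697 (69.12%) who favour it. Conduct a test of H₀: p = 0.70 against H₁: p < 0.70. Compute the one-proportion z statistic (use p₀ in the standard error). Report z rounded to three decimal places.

z = -0.947

p̂ = 1697/2455 = 0.69124.
SE = √(p₀(1−p₀)/n) = √(0.21/2455) = 0.00925.
z = (0.69124 − 0.7)/0.00925 = -0.00876/0.00925 = -0.947.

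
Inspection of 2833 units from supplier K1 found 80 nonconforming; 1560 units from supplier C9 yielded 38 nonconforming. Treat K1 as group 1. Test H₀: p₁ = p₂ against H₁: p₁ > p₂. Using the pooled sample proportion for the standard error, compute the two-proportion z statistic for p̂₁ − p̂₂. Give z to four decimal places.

p̂₁ = 80/2833 ≈ 0.0282386, p̂₂ = 38/1560 ≈ 0.0243590.
Pooled p̂ = (80+38)/(2833+1560) = 118/4393 = 0.0268609.
SE = √(p̂(1−p̂)(1/n₁+1/n₂)) = √(0.0268609·0.9731391·0.000994008) = √(2.59828e-05) = 0.0050973.
z = (0.0282386 − 0.0243590)/0.0050973 = 0.0038796/0.0050973 = 0.7611.
p-value = P(Z > 0.761) ≈ 0.2233.

z = 0.7611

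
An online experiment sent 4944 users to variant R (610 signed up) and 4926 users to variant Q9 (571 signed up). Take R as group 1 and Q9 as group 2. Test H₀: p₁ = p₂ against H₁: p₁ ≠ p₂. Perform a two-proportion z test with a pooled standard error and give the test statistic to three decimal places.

z = 1.143

p̂₁ = 610/4944 = 0.123382, p̂₂ = 571/4926 = 0.115916.
Pooled p̂ = (610+571)/(4944+4926) = 1181/9870 = 0.119656.
SE = √(p̂(1−p̂)(1/n₁+1/n₂)) = √(0.119656·0.880344·0.00040527) = √(4.26903e-05) = 0.006534.
z = (0.123382 − 0.115916)/0.006534 = 0.007466/0.006534 = 1.143.
Two-sided p-value ≈ 2·Φ(−1.143) = 0.2532.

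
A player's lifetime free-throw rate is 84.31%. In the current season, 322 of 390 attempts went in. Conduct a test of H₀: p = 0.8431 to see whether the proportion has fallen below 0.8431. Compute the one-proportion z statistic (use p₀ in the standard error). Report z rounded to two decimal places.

z = -0.95

p̂ = 322/390 ≈ 0.8256.
SE = √(p₀(1−p₀)/n) = √(0.13228/390) = 0.0184.
z = (0.8256 − 0.8431)/0.0184 = -0.0175/0.0184 = -0.95.
p-value = P(Z < -0.948) ≈ 0.1716.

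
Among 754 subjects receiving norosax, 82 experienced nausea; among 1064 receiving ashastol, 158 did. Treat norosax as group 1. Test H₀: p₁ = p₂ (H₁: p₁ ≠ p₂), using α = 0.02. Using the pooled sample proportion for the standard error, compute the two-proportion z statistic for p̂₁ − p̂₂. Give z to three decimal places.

z = -2.466

p̂₁ = 82/754 = 0.108753, p̂₂ = 158/1064 = 0.148496.
Pooled p̂ = (82+158)/(754+1064) = 240/1818 = 0.132013.
SE = √(0.114586 × 0.00226611) = 0.016114.
z = (0.108753 − 0.148496)/0.016114 = -0.039743/0.016114 = -2.466.
p-value = 2·P(Z > 2.466) ≈ 0.0136. With α = 0.02, reject H₀.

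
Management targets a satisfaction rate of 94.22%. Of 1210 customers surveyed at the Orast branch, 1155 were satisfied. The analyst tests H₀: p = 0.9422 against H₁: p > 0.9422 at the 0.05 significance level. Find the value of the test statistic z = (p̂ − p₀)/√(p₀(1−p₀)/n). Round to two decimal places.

p̂ = 1155/1210 ≈ 0.9545.
Standard error under H₀: √(0.9422×0.0578/1210) = 0.0067.
z = (0.9545 − 0.9422)/0.0067 = 0.0123/0.0067 = 1.84.
p-value = P(Z > 1.840) ≈ 0.0329. With α = 0.05, reject H₀.

z = 1.84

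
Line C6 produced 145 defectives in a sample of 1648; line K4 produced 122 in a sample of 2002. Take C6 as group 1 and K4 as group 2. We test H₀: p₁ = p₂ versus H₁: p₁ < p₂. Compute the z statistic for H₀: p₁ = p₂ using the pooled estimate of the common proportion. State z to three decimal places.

p̂₁ = 145/1648 ≈ 0.087985, p̂₂ = 122/2002 ≈ 0.060939.
Pooled p̂ = (145+122)/(1648+2002) = 267/3650 = 0.073151.
SE = √(0.0677997 × 0.0011063) = 0.008661.
z = (0.087985 − 0.060939)/0.008661 = 0.027046/0.008661 = 3.123.

z = 3.123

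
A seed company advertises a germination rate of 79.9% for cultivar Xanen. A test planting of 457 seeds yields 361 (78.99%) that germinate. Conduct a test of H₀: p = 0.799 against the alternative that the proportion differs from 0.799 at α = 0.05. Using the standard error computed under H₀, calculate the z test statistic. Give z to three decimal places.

z = -0.484

p̂ = 361/457 ≈ 0.78993.
Standard error under H₀: √(0.799×0.201/457) = 0.01875.
z = (0.78993 − 0.799)/0.01875 = -0.00907/0.01875 = -0.484.
p-value = 2·P(Z > 0.484) ≈ 0.6287, so at α = 0.05 we fail to reject H₀.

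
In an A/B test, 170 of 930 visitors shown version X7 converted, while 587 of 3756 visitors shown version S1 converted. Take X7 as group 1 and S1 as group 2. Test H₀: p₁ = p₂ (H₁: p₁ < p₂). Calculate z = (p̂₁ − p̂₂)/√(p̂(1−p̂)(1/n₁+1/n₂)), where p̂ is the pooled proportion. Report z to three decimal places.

z = 1.967

p̂₁ = 170/930 ≈ 0.18280, p̂₂ = 587/3756 ≈ 0.15628.
Pooled p̂ = (170+587)/(930+3756) = 757/4686 = 0.16155.
SE = √(0.135448 × 0.00134151) = 0.01348.
z = (0.18280 − 0.15628)/0.01348 = 0.02652/0.01348 = 1.967.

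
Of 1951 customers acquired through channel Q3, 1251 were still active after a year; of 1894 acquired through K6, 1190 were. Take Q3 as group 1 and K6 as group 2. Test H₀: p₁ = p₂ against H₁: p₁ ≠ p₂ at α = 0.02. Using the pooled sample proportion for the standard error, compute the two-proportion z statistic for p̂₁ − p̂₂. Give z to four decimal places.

p̂₁ = 1251/1951 ≈ 0.641210, p̂₂ = 1190/1894 ≈ 0.628300.
Pooled p̂ = (1251+1190)/(1951+1894) = 2441/3845 = 0.634850.
SE = √(p̂(1−p̂)(1/n₁+1/n₂)) = √(0.634850·0.365150·0.00104054) = √(0.000241213) = 0.015531.
z = (0.641210 − 0.628300)/0.015531 = 0.012910/0.015531 = 0.8312.
p-value = 2·P(Z > 0.831) ≈ 0.4058; since p > α = 0.02, fail to reject H₀.

z = 0.8312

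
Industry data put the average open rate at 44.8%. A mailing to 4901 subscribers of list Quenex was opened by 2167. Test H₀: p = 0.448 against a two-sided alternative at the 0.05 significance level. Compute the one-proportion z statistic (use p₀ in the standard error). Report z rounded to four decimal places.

p̂ = 2167/4901 ≈ 0.442155.
Standard error under H₀: √(0.448×0.552/4901) = 0.007103.
z = (0.442155 − 0.448)/0.007103 = -0.005845/0.007103 = -0.8229.
p-value = 2·P(Z > 0.823) ≈ 0.4106, so at α = 0.05 we fail to reject H₀.

z = -0.8229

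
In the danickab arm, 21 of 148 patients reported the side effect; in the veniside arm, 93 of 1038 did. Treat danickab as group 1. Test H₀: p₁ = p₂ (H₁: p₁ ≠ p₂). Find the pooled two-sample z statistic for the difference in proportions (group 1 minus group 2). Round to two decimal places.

p̂₁ = 21/148 ≈ 0.1419, p̂₂ = 93/1038 ≈ 0.0896.
Pooled p̂ = (21+93)/(148+1038) = 114/1186 = 0.0961.
SE = √(0.0868821 × 0.00772015) = 0.0259.
z = (0.1419 − 0.0896)/0.0259 = 0.0523/0.0259 = 2.02.
Two-sided p-value ≈ 2·Φ(−2.019) = 0.0435.

z = 2.02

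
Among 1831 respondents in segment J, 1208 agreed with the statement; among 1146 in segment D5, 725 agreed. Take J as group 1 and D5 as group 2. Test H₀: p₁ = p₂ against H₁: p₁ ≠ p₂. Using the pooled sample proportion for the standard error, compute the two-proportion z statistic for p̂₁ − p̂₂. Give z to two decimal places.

p̂₁ = 1208/1831 ≈ 0.6597, p̂₂ = 725/1146 ≈ 0.6326.
Pooled p̂ = (1208+725)/(1831+1146) = 1933/2977 = 0.6493.
SE = √(0.227706 × 0.00141875) = 0.0180.
z = (0.6597 − 0.6326)/0.0180 = 0.0271/0.0180 = 1.51.
p-value = 2·P(Z > 1.509) ≈ 0.1314.

z = 1.51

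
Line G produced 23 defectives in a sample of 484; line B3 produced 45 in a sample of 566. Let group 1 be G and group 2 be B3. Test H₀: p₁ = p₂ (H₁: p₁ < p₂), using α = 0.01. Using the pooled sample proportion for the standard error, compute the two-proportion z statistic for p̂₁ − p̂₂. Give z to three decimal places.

z = -2.099

p̂₁ = 23/484 = 0.04752, p̂₂ = 45/566 = 0.07951.
Pooled p̂ = (23+45)/(484+566) = 68/1050 = 0.06476.
SE = √(p̂(1−p̂)(1/n₁+1/n₂)) = √(0.06476·0.93524·0.0038329) = √(0.00023215) = 0.01524.
z = (0.04752 − 0.07951)/0.01524 = -0.03199/0.01524 = -2.099.
p-value = P(Z < -2.099) ≈ 0.0179, so at α = 0.01 we fail to reject H₀.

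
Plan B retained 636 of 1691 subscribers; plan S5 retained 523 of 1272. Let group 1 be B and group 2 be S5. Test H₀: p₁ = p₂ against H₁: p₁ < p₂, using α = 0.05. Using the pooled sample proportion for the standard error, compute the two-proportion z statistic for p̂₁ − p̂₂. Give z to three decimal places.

p̂₁ = 636/1691 ≈ 0.37611, p̂₂ = 523/1272 ≈ 0.41116.
Pooled p̂ = (636+523)/(1691+1272) = 1159/2963 = 0.39116.
SE = √(0.238153 × 0.00137753) = 0.01811.
z = (0.37611 − 0.41116)/0.01811 = -0.03505/0.01811 = -1.935.
p-value = P(Z < -1.935) ≈ 0.0265. With α = 0.05, reject H₀.

z = -1.935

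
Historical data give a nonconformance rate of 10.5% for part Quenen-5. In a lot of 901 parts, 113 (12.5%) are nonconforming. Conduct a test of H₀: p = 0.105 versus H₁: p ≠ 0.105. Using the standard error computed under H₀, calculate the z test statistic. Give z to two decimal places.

z = 2.00

p̂ = 113/901 = 0.1254.
Standard error under H₀: √(0.105×0.895/901) = 0.0102.
z = (0.1254 − 0.105)/0.0102 = 0.0204/0.0102 = 2.00.
Two-sided p-value ≈ 2·Φ(−1.999) = 0.0456.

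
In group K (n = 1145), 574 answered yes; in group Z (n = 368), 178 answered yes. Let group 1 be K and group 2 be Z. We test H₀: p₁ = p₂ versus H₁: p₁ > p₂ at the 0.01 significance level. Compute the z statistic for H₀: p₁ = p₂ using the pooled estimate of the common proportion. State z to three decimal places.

z = 0.588

p̂₁ = 574/1145 ≈ 0.50131, p̂₂ = 178/368 ≈ 0.48370.
Pooled p̂ = (574+178)/(1145+368) = 752/1513 = 0.49703.
SE = √(p̂(1−p̂)(1/n₁+1/n₂)) = √(0.49703·0.50297·0.00359075) = √(0.000897657) = 0.02996.
z = (0.50131 − 0.48370)/0.02996 = 0.01761/0.02996 = 0.588.
p-value = P(Z > 0.588) ≈ 0.2783. With α = 0.01, fail to reject H₀.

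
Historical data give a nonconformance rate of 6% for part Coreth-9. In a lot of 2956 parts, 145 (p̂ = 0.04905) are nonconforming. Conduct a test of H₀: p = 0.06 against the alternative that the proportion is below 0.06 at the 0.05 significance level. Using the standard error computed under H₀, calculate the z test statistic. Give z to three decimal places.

p̂ = 145/2956 = 0.04905.
SE = √(p₀(1−p₀)/n) = √(0.0564/2956) = 0.00437.
z = (0.04905 − 0.06)/0.00437 = -0.01095/0.00437 = -2.506.
p-value = P(Z < -2.506) ≈ 0.0061. With α = 0.05, reject H₀.

z = -2.506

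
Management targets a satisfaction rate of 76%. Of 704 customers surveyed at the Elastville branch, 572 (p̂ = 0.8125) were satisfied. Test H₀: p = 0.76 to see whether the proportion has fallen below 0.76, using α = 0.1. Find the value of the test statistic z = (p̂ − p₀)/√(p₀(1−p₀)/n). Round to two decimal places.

p̂ = 572/704 ≈ 0.8125.
SE = √(p₀(1−p₀)/n) = √(0.1824/704) = 0.0161.
z = (0.8125 − 0.76)/0.0161 = 0.0525/0.0161 = 3.26.
p-value = P(Z < 3.262) ≈ 0.9994, so at α = 0.1 we fail to reject H₀.

z = 3.26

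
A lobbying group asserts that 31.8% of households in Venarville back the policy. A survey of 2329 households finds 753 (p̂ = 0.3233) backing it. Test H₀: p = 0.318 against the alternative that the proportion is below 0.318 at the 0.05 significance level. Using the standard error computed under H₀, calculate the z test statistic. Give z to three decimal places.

p̂ = 753/2329 ≈ 0.323315.
Under H₀, SE = √(0.318·0.682/2329) = √(9.31198e-05) = 0.009650.
z = (0.323315 − 0.318)/0.009650 = 0.005315/0.009650 = 0.551.
p-value = P(Z < 0.551) ≈ 0.7091, so at α = 0.05 we fail to reject H₀.

z = 0.551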